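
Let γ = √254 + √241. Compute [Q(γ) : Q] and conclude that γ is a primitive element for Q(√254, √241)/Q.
[Q(γ) : Q] = 4 (equivalently, Q(γ) = Q(√254, √241))

Obviously Q(γ) ⊆ Q(√254, √241), and [Q(√254, √241):Q] = 4 (since 254, 241 are distinct squarefree integers > 1 with 61214 not a perfect square). To show equality we compute the minimal polynomial of γ. From γ = √254 + √241: γ^2 = 254 + 2√(61214) + 241 = 495 + 2√(61214), so γ^2 - 495 = 2√(61214); squaring, (γ^2 - 495)^2 = 4·61214, i.e. γ^4 - 990γ^2 + 245025 - 244856 = 0, i.e. γ^4 - 990γ^2 + 169 = 0. So γ is a root of x^4 - 990x^2 + 169. This polynomial is irreducible over Q: it has no rational root (each ±√254 ± √241 is irrational), and any factorization into two quadratics over Q would force √(61214) ∈ Q (pairing opposite roots) or √254, √241 ∈ Q (other pairings), all impossible. Hence [Q(γ):Q] = 4 = [Q(√254, √241):Q], so Q(γ) = Q(√254, √241).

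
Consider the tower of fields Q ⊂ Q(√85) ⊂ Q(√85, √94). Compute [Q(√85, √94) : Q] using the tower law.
[Q(√85, √94) : Q] = 4

[Q(√85):Q] = 2 (min poly x^2 - 85, irreducible since 85 is squarefree > 1). For the top step, suppose √94 ∈ Q(√85), say √94 = c + d√85 with c, d ∈ Q. Squaring: 94 = c^2 + 85d^2 + 2cd√85. Since √85 ∉ Q this forces 2cd = 0. If d = 0 then √94 = c ∈ Q, contradicting 94 squarefree > 1. If c = 0 then 94 = 85d^2, so 85·94 = (85d)^2 is a perfect square in Q — but 85·94 = 7990 is not a perfect square (since 85 and 94 are distinct squarefree integers). Contradiction. Hence √94 ∉ Q(√85), so x^2 - 94 stays irreducible over Q(√85) and [Q(√85, √94) : Q(√85)] = 2. By the tower law, [Q(√85, √94) : Q] = 2 · 2 = 4.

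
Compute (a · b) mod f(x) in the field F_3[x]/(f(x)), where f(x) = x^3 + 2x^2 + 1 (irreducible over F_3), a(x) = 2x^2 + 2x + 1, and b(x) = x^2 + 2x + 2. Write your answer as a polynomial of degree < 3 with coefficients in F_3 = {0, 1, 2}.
a · b ≡ 2x^2 + x (mod f(x))

Multiply in F_3[x]: a(x)·b(x) = (2x^2 + 2x + 1)·(x^2 + 2x + 2) = 2x^4 + 2. This has degree ≥ 3, so divide by f(x) over F_3: 2x^4 + 2 = (2x + 2)·(x^3 + 2x^2 + 1) + (2x^2 + x). Hence a·b ≡ 2x^2 + x (mod f). (F_3[x]/(f) is a field with 3^3 = 27 elements since f is irreducible of degree 3.)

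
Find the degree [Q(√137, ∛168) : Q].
[Q(√137, ∛168) : Q] = 6

Let L = Q(√137, ∛168). Since Q(√137) ⊂ L and [Q(√137):Q] = 2, the tower law gives 2 | [L:Q]. Likewise Q(∛168) ⊂ L with [Q(∛168):Q] = 3 (because 168 is not a perfect cube), so 3 | [L:Q]. As gcd(2,3) = 1, [L:Q] is divisible by 6. Conversely L is generated over Q by √137 and ∛168, so [L:Q] ≤ 2·3 = 6. Therefore [Q(√137, ∛168) : Q] = 6.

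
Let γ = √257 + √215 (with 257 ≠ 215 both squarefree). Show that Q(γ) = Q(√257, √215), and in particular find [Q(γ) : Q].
[Q(γ) : Q] = 4 (equivalently, Q(γ) = Q(√257, √215))

Obviously Q(γ) ⊆ Q(√257, √215), and [Q(√257, √215):Q] = 4 (since 257, 215 are distinct squarefree integers > 1 with 55255 not a perfect square). To show equality we compute the minimal polynomial of γ. From γ = √257 + √215: γ^2 = 257 + 2√(55255) + 215 = 472 + 2√(55255), so γ^2 - 472 = 2√(55255); squaring, (γ^2 - 472)^2 = 4·55255, i.e. γ^4 - 944γ^2 + 222784 - 221020 = 0, i.e. γ^4 - 944γ^2 + 1764 = 0. So γ is a root of x^4 - 944x^2 + 1764. This polynomial is irreducible over Q: it has no rational root (each ±√257 ± √215 is irrational), and any factorization into two quadratics over Q would force √(55255) ∈ Q (pairing opposite roots) or √257, √215 ∈ Q (other pairings), all impossible. Hence [Q(γ):Q] = 4 = [Q(√257, √215):Q], so Q(γ) = Q(√257, √215).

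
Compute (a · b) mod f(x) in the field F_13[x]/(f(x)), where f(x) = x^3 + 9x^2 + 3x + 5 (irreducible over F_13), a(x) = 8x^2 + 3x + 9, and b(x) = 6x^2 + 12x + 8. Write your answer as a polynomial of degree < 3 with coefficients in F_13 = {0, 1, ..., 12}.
a · b ≡ 12x^2 + x + 11 (mod f(x))

Multiply in F_13[x]: a(x)·b(x) = (8x^2 + 3x + 9)·(6x^2 + 12x + 8) = 9x^4 + 10x^3 + 11x^2 + 2x + 7. This has degree ≥ 3, so divide by f(x) over F_13: 9x^4 + 10x^3 + 11x^2 + 2x + 7 = (9x + 7)·(x^3 + 9x^2 + 3x + 5) + (12x^2 + x + 11). Hence a·b ≡ 12x^2 + x + 11 (mod f). (F_13[x]/(f) is a field with 13^3 = 2197 elements since f is irreducible of degree 3.)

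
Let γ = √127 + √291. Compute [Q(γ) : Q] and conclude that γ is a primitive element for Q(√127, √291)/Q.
[Q(γ) : Q] = 4 (equivalently, Q(γ) = Q(√127, √291))

Obviously Q(γ) ⊆ Q(√127, √291), and [Q(√127, √291):Q] = 4 (since 127, 291 are distinct squarefree integers > 1 with 36957 not a perfect square). To show equality we compute the minimal polynomial of γ. From γ = √127 + √291: γ^2 = 127 + 2√(36957) + 291 = 418 + 2√(36957), so γ^2 - 418 = 2√(36957); squaring, (γ^2 - 418)^2 = 4·36957, i.e. γ^4 - 836γ^2 + 174724 - 147828 = 0, i.e. γ^4 - 836γ^2 + 26896 = 0. So γ is a root of x^4 - 836x^2 + 26896. This polynomial is irreducible over Q: it has no rational root (each ±√127 ± √291 is irrational), and any factorization into two quadratics over Q would force √(36957) ∈ Q (pairing opposite roots) or √127, √291 ∈ Q (other pairings), all impossible. Hence [Q(γ):Q] = 4 = [Q(√127, √291):Q], so Q(γ) = Q(√127, √291).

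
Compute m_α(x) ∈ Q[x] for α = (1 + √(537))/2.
m_α(x) = x^2 - x - 134

From 2α - 1 = √(537), squaring gives (2α - 1)^2 = 537, i.e. 4α^2 - 4α + 1 = 537, so α^2 - α + (1 - 537)/4 = 0. Since 537 ≡ 1 (mod 4), (1 - 537)/4 = -134 ∈ Z. The polynomial x^2 - x - 134 has discriminant 1 - 4·(-134) = 537, which is not a perfect square in Q (d = 537 is squarefree and ≠ 1), so x^2 - x - 134 is irreducible over Q. It is the minimal polynomial of α.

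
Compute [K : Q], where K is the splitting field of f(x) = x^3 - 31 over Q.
[K : Q] = 6

The roots of x^3 - 31 are ∛31, ω∛31, ω^2∛31 where ω = e^(2πi/3) is a primitive cube root of unity, so K = Q(∛31, ω). Now [Q(∛31):Q] = 3 (since 31 is not a perfect cube, x^3 - 31 is irreducible) and [Q(ω):Q] = 2. Both 2 and 3 divide [K:Q], and [K:Q] ≤ 3·2 = 6, so [K:Q] = 6. (Equivalently: Q(∛31) ⊂ R but ω ∉ R, so [K : Q(∛31)] = 2.)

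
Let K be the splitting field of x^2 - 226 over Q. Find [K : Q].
[K : Q] = 2

f(x) = x^2 - 226 factors as (x - √226)(x + √226). The splitting field is K = Q(√226). Since 226 is squarefree and > 1, it is not a perfect square, so x^2 - 226 is irreducible over Q and [Q(√226) : Q] = 2. Hence [K : Q] = 2.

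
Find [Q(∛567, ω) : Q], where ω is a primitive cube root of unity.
[Q(∛567, ω) : Q] = 6

[Q(∛567):Q] = 3 (min poly x^3 - 567, irreducible since 567 is not a perfect cube). [Q(ω):Q] = 2 (min poly x^2 + x + 1). Since Q(∛567) ⊂ R and ω ∉ R, we have ω ∉ Q(∛567), so x^2 + x + 1 remains irreducible over Q(∛567) and [Q(∛567, ω) : Q(∛567)] = 2. By the tower law, [Q(∛567, ω) : Q] = 3 · 2 = 6. (In fact Q(∛567, ω) is the splitting field of x^3 - 567 over Q.)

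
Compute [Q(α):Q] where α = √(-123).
[Q(α):Q] = 2

[Q(α):Q] equals the degree of the minimal polynomial of α. Here α^2 = -123 and x^2 + 123 is irreducible (d = -123 is squarefree, ≠ 1, hence not a square), so deg(m_α) = 2. Thus [Q(α):Q] = 2.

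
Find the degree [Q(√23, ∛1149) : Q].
[Q(√23, ∛1149) : Q] = 6

Let L = Q(√23, ∛1149). Since Q(√23) ⊂ L and [Q(√23):Q] = 2, the tower law gives 2 | [L:Q]. Likewise Q(∛1149) ⊂ L with [Q(∛1149):Q] = 3 (because 1149 is not a perfect cube), so 3 | [L:Q]. As gcd(2,3) = 1, [L:Q] is divisible by 6. Conversely L is generated over Q by √23 and ∛1149, so [L:Q] ≤ 2·3 = 6. Therefore [Q(√23, ∛1149) : Q] = 6.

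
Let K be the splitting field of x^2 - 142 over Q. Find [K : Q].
[K : Q] = 2

f(x) = x^2 - 142 factors as (x - √142)(x + √142). The splitting field is K = Q(√142). Since 142 is squarefree and > 1, it is not a perfect square, so x^2 - 142 is irreducible over Q and [Q(√142) : Q] = 2. Hence [K : Q] = 2.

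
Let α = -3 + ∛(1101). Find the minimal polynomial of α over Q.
m_α(x) = x^3 + 9x^2 + 27x - 1074

Set β = α + 3 = ∛(1101), so β^3 = 1101. Then (α + 3)^3 - 1101 = 0, i.e. α is a root of g(x) = (x + 3)^3 - 1101 = x^3 + 9x^2 + 27x - 1074. Since g(x) = h(x + 3) where h(x) = x^3 - 1101, and h is irreducible over Q (because 1101 is not a perfect cube, so h has no rational root, and a monic cubic with no rational root is irreducible), g is also irreducible (irreducibility is preserved under the substitution x → x + 3). Hence m_α(x) = x^3 + 9x^2 + 27x - 1074.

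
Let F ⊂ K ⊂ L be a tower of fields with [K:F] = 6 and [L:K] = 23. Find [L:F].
[L:F] = 138

The tower law says that for any tower of field extensions F ⊂ K ⊂ L with finite degrees, [L:F] = [L:K] · [K:F]. Here this gives [L:F] = 23 · 6 = 138.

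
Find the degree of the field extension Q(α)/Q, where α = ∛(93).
[Q(α):Q] = 3

The minimal polynomial of α is x^3 - 93, irreducible over Q since 93 is not a perfect cube (so x^3 - 93 has no rational root). Hence [Q(α):Q] = deg(m_α) = 3.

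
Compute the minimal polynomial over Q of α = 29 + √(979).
m_α(x) = x^2 - 58x - 138

From α - 29 = √(979), squaring gives (α - 29)^2 = 979, i.e. α^2 - 58α + 841 = 979, so α^2 - 58α - 138 = 0. The discriminant of x^2 - 58x - 138 is (-58)^2 - 4·(-138) = 3364 + 552 = 3916, and 4·(979) is not a perfect square in Q since 979 is squarefree and ≠ 1. Hence x^2 - 58x - 138 is irreducible over Q and is the minimal polynomial of α.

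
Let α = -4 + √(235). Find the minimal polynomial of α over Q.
m_α(x) = x^2 + 8x - 219

From α + 4 = √(235), squaring gives (α + 4)^2 = 235, i.e. α^2 + 8α + 16 = 235, so α^2 + 8α - 219 = 0. The discriminant of x^2 + 8x - 219 is (8)^2 - 4·(-219) = 64 + 876 = 940, and 4·(235) is not a perfect square in Q since 235 is squarefree and ≠ 1. Hence x^2 + 8x - 219 is irreducible over Q and is the minimal polynomial of α.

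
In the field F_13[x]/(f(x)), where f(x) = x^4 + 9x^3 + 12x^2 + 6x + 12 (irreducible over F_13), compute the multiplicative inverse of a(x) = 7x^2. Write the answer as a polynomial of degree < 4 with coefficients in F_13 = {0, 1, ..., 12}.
a(x)^(-1) ≡ 12x^3 + 6x^2 + 6x + 5 (mod f(x))

Since f is irreducible over F_13, F_13[x]/(f) is a field and a(x) ≠ 0 has an inverse. Apply the extended Euclidean algorithm to f(x) and a(x) in F_13[x]: f(x) = (2x^2 + 5x + 11)·a(x) + (6x + 12);  a(x) = (12x + 2)·(6x + 12) + (2). The last nonzero remainder is the constant 2 = gcd(f, a) in F_13. Back-substituting through the division chain expresses 2 = s(x)·a(x) + t(x)·f(x) with s(x) ≡ 11x^3 + 12x^2 + 12x + 10 (mod f), so (11x^3 + 12x^2 + 12x + 10)·a(x) ≡ 2 (mod f). Multiplying by 2^(-1) ≡ 7 in F_13 gives a(x)^(-1) ≡ 7·(11x^3 + 12x^2 + 12x + 10) ≡ 12x^3 + 6x^2 + 6x + 5 (mod f). Check: (7x^2)·(12x^3 + 6x^2 + 6x + 5) = 6x^5 + 3x^4 + 3x^3 + 9x^2 ≡ 1 (mod x^4 + 9x^3 + 12x^2 + 6x + 12).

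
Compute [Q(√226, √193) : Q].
[Q(√226, √193) : Q] = 4

[Q(√226):Q] = 2 (min poly x^2 - 226, irreducible since 226 is squarefree > 1). For the top step, suppose √193 ∈ Q(√226), say √193 = c + d√226 with c, d ∈ Q. Squaring: 193 = c^2 + 226d^2 + 2cd√226. Since √226 ∉ Q this forces 2cd = 0. If d = 0 then √193 = c ∈ Q, contradicting 193 squarefree > 1. If c = 0 then 193 = 226d^2, so 226·193 = (226d)^2 is a perfect square in Q — but 226·193 = 43618 is not a perfect square (since 226 and 193 are distinct squarefree integers). Contradiction. Hence √193 ∉ Q(√226), so x^2 - 193 stays irreducible over Q(√226) and [Q(√226, √193) : Q(√226)] = 2. By the tower law, [Q(√226, √193) : Q] = 2 · 2 = 4.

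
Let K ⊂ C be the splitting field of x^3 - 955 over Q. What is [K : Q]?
[K : Q] = 6

The roots of x^3 - 955 are ∛955, ω∛955, ω^2∛955 where ω = e^(2πi/3) is a primitive cube root of unity, so K = Q(∛955, ω). Now [Q(∛955):Q] = 3 (since 955 is not a perfect cube, x^3 - 955 is irreducible) and [Q(ω):Q] = 2. Both 2 and 3 divide [K:Q], and [K:Q] ≤ 3·2 = 6, so [K:Q] = 6. (Equivalently: Q(∛955) ⊂ R but ω ∉ R, so [K : Q(∛955)] = 2.)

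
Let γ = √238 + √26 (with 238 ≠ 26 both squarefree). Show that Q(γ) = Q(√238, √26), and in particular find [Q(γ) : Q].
[Q(γ) : Q] = 4 (equivalently, Q(γ) = Q(√238, √26))

Obviously Q(γ) ⊆ Q(√238, √26), and [Q(√238, √26):Q] = 4 (since 238, 26 are distinct squarefree integers > 1 with 6188 not a perfect square). To show equality we compute the minimal polynomial of γ. From γ = √238 + √26: γ^2 = 238 + 2√(6188) + 26 = 264 + 2√(6188), so γ^2 - 264 = 2√(6188); squaring, (γ^2 - 264)^2 = 4·6188, i.e. γ^4 - 528γ^2 + 69696 - 24752 = 0, i.e. γ^4 - 528γ^2 + 44944 = 0. So γ is a root of x^4 - 528x^2 + 44944. This polynomial is irreducible over Q: it has no rational root (each ±√238 ± √26 is irrational), and any factorization into two quadratics over Q would force √(6188) ∈ Q (pairing opposite roots) or √238, √26 ∈ Q (other pairings), all impossible. Hence [Q(γ):Q] = 4 = [Q(√238, √26):Q], so Q(γ) = Q(√238, √26).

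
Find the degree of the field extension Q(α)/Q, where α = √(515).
[Q(α):Q] = 2

[Q(α):Q] equals the degree of the minimal polynomial of α. Here α^2 = 515 and x^2 - 515 is irreducible (d = 515 is squarefree, ≠ 1, hence not a square), so deg(m_α) = 2. Thus [Q(α):Q] = 2.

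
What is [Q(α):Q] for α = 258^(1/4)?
[Q(α):Q] = 4

α is a root of x^4 - 258. By Eisenstein's criterion at the prime p = 2 (which divides the constant term 258 but p^2 = 4 does not, since 258 is squarefree), x^4 - 258 is irreducible over Q. Hence [Q(α):Q] = 4.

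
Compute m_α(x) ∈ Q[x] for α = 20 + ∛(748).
m_α(x) = x^3 - 60x^2 + 1200x - 8748

Set β = α - 20 = ∛(748), so β^3 = 748. Then (α - 20)^3 - 748 = 0, i.e. α is a root of g(x) = (x - 20)^3 - 748 = x^3 - 60x^2 + 1200x - 8748. Since g(x) = h(x - 20) where h(x) = x^3 - 748, and h is irreducible over Q (because 748 is not a perfect cube, so h has no rational root, and a monic cubic with no rational root is irreducible), g is also irreducible (irreducibility is preserved under the substitution x → x - 20). Hence m_α(x) = x^3 - 60x^2 + 1200x - 8748.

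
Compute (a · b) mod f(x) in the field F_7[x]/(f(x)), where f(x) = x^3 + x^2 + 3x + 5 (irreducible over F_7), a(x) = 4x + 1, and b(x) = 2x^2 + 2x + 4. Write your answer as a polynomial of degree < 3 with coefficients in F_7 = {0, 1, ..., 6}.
a · b ≡ 2x^2 + x + 6 (mod f(x))

Multiply in F_7[x]: a(x)·b(x) = (4x + 1)·(2x^2 + 2x + 4) = x^3 + 3x^2 + 4x + 4. This has degree ≥ 3, so divide by f(x) over F_7: x^3 + 3x^2 + 4x + 4 = (1)·(x^3 + x^2 + 3x + 5) + (2x^2 + x + 6). Hence a·b ≡ 2x^2 + x + 6 (mod f). (F_7[x]/(f) is a field with 7^3 = 343 elements since f is irreducible of degree 3.)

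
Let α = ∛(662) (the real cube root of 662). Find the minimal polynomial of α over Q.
m_α(x) = x^3 - 662

α satisfies α^3 = 662, so x^3 - 662 annihilates α. By the rational root test, a rational root p/q (in lowest terms) of x^3 - 662 would satisfy p^3 = 662 q^3, forcing q = 1 and p^3 = 662; but 662 is not a perfect cube, contradiction. A monic cubic over Q with no rational root is irreducible (any nontrivial factorization would include a linear factor). Hence x^3 - 662 is the minimal polynomial of α, and in particular [Q(α):Q] = 3.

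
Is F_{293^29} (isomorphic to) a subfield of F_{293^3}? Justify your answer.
No: F_{293^29} is not a subfield of F_{293^3}

F_{p^m} embeds in F_{p^n} iff m | n. Here 29 ∤ 3 (since 3 = 0·29 + 3 with remainder 3 ≠ 0), so F_{293^29} is not a subfield of F_{293^3}. Equivalently: if it were, the tower law would give 29 = [F_{293^29}:F_293] dividing [F_{293^3}:F_293] = 3, contradiction.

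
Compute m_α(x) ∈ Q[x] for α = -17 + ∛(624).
m_α(x) = x^3 + 51x^2 + 867x + 4289

Set β = α + 17 = ∛(624), so β^3 = 624. Then (α + 17)^3 - 624 = 0, i.e. α is a root of g(x) = (x + 17)^3 - 624 = x^3 + 51x^2 + 867x + 4289. Since g(x) = h(x + 17) where h(x) = x^3 - 624, and h is irreducible over Q (because 624 is not a perfect cube, so h has no rational root, and a monic cubic with no rational root is irreducible), g is also irreducible (irreducibility is preserved under the substitution x → x + 17). Hence m_α(x) = x^3 + 51x^2 + 867x + 4289.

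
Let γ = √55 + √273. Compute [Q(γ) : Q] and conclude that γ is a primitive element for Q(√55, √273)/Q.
[Q(γ) : Q] = 4 (equivalently, Q(γ) = Q(√55, √273))

Obviously Q(γ) ⊆ Q(√55, √273), and [Q(√55, √273):Q] = 4 (since 55, 273 are distinct squarefree integers > 1 with 15015 not a perfect square). To show equality we compute the minimal polynomial of γ. From γ = √55 + √273: γ^2 = 55 + 2√(15015) + 273 = 328 + 2√(15015), so γ^2 - 328 = 2√(15015); squaring, (γ^2 - 328)^2 = 4·15015, i.e. γ^4 - 656γ^2 + 107584 - 60060 = 0, i.e. γ^4 - 656γ^2 + 47524 = 0. So γ is a root of x^4 - 656x^2 + 47524. This polynomial is irreducible over Q: it has no rational root (each ±√55 ± √273 is irrational), and any factorization into two quadratics over Q would force √(15015) ∈ Q (pairing opposite roots) or √55, √273 ∈ Q (other pairings), all impossible. Hence [Q(γ):Q] = 4 = [Q(√55, √273):Q], so Q(γ) = Q(√55, √273).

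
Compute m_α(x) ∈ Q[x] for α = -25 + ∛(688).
m_α(x) = x^3 + 75x^2 + 1875x + 14937

Set β = α + 25 = ∛(688), so β^3 = 688. Then (α + 25)^3 - 688 = 0, i.e. α is a root of g(x) = (x + 25)^3 - 688 = x^3 + 75x^2 + 1875x + 14937. Since g(x) = h(x + 25) where h(x) = x^3 - 688, and h is irreducible over Q (because 688 is not a perfect cube, so h has no rational root, and a monic cubic with no rational root is irreducible), g is also irreducible (irreducibility is preserved under the substitution x → x + 25). Hence m_α(x) = x^3 + 75x^2 + 1875x + 14937.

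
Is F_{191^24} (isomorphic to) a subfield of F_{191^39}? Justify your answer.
No: F_{191^24} is not a subfield of F_{191^39}

F_{p^m} embeds in F_{p^n} iff m | n. Here 24 ∤ 39 (since 39 = 1·24 + 15 with remainder 15 ≠ 0), so F_{191^24} is not a subfield of F_{191^39}. Equivalently: if it were, the tower law would give 24 = [F_{191^24}:F_191] dividing [F_{191^39}:F_191] = 39, contradiction.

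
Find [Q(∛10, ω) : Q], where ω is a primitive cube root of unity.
[Q(∛10, ω) : Q] = 6

[Q(∛10):Q] = 3 (min poly x^3 - 10, irreducible since 10 is not a perfect cube). [Q(ω):Q] = 2 (min poly x^2 + x + 1). Since Q(∛10) ⊂ R and ω ∉ R, we have ω ∉ Q(∛10), so x^2 + x + 1 remains irreducible over Q(∛10) and [Q(∛10, ω) : Q(∛10)] = 2. By the tower law, [Q(∛10, ω) : Q] = 3 · 2 = 6. (In fact Q(∛10, ω) is the splitting field of x^3 - 10 over Q.)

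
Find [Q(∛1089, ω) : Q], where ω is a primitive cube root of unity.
[Q(∛1089, ω) : Q] = 6

[Q(∛1089):Q] = 3 (min poly x^3 - 1089, irreducible since 1089 is not a perfect cube). [Q(ω):Q] = 2 (min poly x^2 + x + 1). Since Q(∛1089) ⊂ R and ω ∉ R, we have ω ∉ Q(∛1089), so x^2 + x + 1 remains irreducible over Q(∛1089) and [Q(∛1089, ω) : Q(∛1089)] = 2. By the tower law, [Q(∛1089, ω) : Q] = 3 · 2 = 6. (In fact Q(∛1089, ω) is the splitting field of x^3 - 1089 over Q.)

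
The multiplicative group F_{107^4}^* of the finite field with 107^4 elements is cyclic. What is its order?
|F_{107^4}^*| = 131079600

F_{107^4} has 107^4 = 131079601 elements; its multiplicative group consists of all nonzero elements, so |F_{107^4}^*| = 131079601 - 1 = 131079600. (It is cyclic since any finite subgroup of the multiplicative group of a field is cyclic.)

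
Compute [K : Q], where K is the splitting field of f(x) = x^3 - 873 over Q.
[K : Q] = 6

The roots of x^3 - 873 are ∛873, ω∛873, ω^2∛873 where ω = e^(2πi/3) is a primitive cube root of unity, so K = Q(∛873, ω). Now [Q(∛873):Q] = 3 (since 873 is not a perfect cube, x^3 - 873 is irreducible) and [Q(ω):Q] = 2. Both 2 and 3 divide [K:Q], and [K:Q] ≤ 3·2 = 6, so [K:Q] = 6. (Equivalently: Q(∛873) ⊂ R but ω ∉ R, so [K : Q(∛873)] = 2.)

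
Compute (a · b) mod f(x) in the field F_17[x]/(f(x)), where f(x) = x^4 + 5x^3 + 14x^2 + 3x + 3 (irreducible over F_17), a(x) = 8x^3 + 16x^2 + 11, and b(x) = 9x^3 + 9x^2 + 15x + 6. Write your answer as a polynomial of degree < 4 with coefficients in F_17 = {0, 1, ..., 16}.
a · b ≡ 12x^3 + 16x^2 + 6x + 2 (mod f(x))

Multiply in F_17[x]: a(x)·b(x) = (8x^3 + 16x^2 + 11)·(9x^3 + 9x^2 + 15x + 6) = 4x^6 + 12x^5 + 9x^4 + 13x^3 + 8x^2 + 12x + 15. This has degree ≥ 4, so divide by f(x) over F_17: 4x^6 + 12x^5 + 9x^4 + 13x^3 + 8x^2 + 12x + 15 = (4x^2 + 9x + 10)·(x^4 + 5x^3 + 14x^2 + 3x + 3) + (12x^3 + 16x^2 + 6x + 2). Hence a·b ≡ 12x^3 + 16x^2 + 6x + 2 (mod f). (F_17[x]/(f) is a field with 17^4 = 83521 elements since f is irreducible of degree 4.)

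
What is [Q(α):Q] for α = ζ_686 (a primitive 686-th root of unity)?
[Q(α):Q] = 294

The minimal polynomial of ζ_686 over Q is the 686-th cyclotomic polynomial Φ_686(x), which is irreducible over Q and has degree φ(686) = 294. Hence [Q(α):Q] = φ(686) = 294.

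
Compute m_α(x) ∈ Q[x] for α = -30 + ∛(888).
m_α(x) = x^3 + 90x^2 + 2700x + 26112

Set β = α + 30 = ∛(888), so β^3 = 888. Then (α + 30)^3 - 888 = 0, i.e. α is a root of g(x) = (x + 30)^3 - 888 = x^3 + 90x^2 + 2700x + 26112. Since g(x) = h(x + 30) where h(x) = x^3 - 888, and h is irreducible over Q (because 888 is not a perfect cube, so h has no rational root, and a monic cubic with no rational root is irreducible), g is also irreducible (irreducibility is preserved under the substitution x → x + 30). Hence m_α(x) = x^3 + 90x^2 + 2700x + 26112.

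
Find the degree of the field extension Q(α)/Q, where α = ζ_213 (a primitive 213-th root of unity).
[Q(α):Q] = 140

The minimal polynomial of ζ_213 over Q is the 213-th cyclotomic polynomial Φ_213(x), which is irreducible over Q and has degree φ(213) = 140. Hence [Q(α):Q] = φ(213) = 140.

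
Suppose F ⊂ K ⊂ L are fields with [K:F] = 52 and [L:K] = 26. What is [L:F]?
[L:F] = 1352

The tower law says that for any tower of field extensions F ⊂ K ⊂ L with finite degrees, [L:F] = [L:K] · [K:F]. Here this gives [L:F] = 26 · 52 = 1352.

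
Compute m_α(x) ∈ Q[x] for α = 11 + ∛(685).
m_α(x) = x^3 - 33x^2 + 363x - 2016

Set β = α - 11 = ∛(685), so β^3 = 685. Then (α - 11)^3 - 685 = 0, i.e. α is a root of g(x) = (x - 11)^3 - 685 = x^3 - 33x^2 + 363x - 2016. Since g(x) = h(x - 11) where h(x) = x^3 - 685, and h is irreducible over Q (because 685 is not a perfect cube, so h has no rational root, and a monic cubic with no rational root is irreducible), g is also irreducible (irreducibility is preserved under the substitution x → x - 11). Hence m_α(x) = x^3 - 33x^2 + 363x - 2016.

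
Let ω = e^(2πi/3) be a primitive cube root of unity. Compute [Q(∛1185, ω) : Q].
[Q(∛1185, ω) : Q] = 6

[Q(∛1185):Q] = 3 (min poly x^3 - 1185, irreducible since 1185 is not a perfect cube). [Q(ω):Q] = 2 (min poly x^2 + x + 1). Since Q(∛1185) ⊂ R and ω ∉ R, we have ω ∉ Q(∛1185), so x^2 + x + 1 remains irreducible over Q(∛1185) and [Q(∛1185, ω) : Q(∛1185)] = 2. By the tower law, [Q(∛1185, ω) : Q] = 3 · 2 = 6. (In fact Q(∛1185, ω) is the splitting field of x^3 - 1185 over Q.)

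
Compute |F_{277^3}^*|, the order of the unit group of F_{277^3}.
|F_{277^3}^*| = 21253932

F_{277^3} has 277^3 = 21253933 elements; its multiplicative group consists of all nonzero elements, so |F_{277^3}^*| = 21253933 - 1 = 21253932. (It is cyclic since any finite subgroup of the multiplicative group of a field is cyclic.)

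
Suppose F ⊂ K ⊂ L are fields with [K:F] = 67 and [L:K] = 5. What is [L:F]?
[L:F] = 335

The tower law says that for any tower of field extensions F ⊂ K ⊂ L with finite degrees, [L:F] = [L:K] · [K:F]. Here this gives [L:F] = 5 · 67 = 335.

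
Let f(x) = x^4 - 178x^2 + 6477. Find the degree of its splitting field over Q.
[K : Q] = 4

Solving the quadratic in x^2: x^2 = (178 ± √(178^2 - 4·6477))/2 = (178 ± √5776)/2 = (178 ± 76)/2, giving x^2 = 51 or x^2 = 127. So f(x) = (x^2 - 51)(x^2 - 127) and the roots of f are ±√51, ±√127. Hence the splitting field is K = Q(√51, √127). Since 51 and 127 are distinct squarefree integers > 1, their product 6477 is not a perfect square, so √127 ∉ Q(√51). By the tower law [K:Q] = [Q(√51,√127):Q(√51)] · [Q(√51):Q] = 2 · 2 = 4.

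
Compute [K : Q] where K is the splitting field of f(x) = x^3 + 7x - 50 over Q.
[K : Q] = 6

By the rational root test, any rational root of the monic integer polynomial f(x) = x^3 + 7x - 50 must be an integer dividing the constant term -50, i.e. one of ±{1, 2, 5, 10, 25, 50}. Evaluating: f(1) = -42, f(-1) = -58, f(2) = -28, f(-2) = -72, f(5) = 110, f(-5) = -210, f(10) = 1020, f(-10) = -1120, f(25) = 15750, f(-25) = -15850, f(50) = 125300, f(-50) = -125400; none is 0, so f has no rational root and is therefore irreducible over Q (a cubic with no linear factor over a field is irreducible). For an irreducible cubic, the Galois group is A_3 or S_3 according as the discriminant disc(f) = -4a^3 - 27b^2 = -4·(7)^3 - 27·(-50)^2 = -68872 is or is not a square in Q. Here disc(f) = -68872 is not a perfect square in Q, so the Galois group of f over Q is not contained in A_3 and must be all of S_3. The splitting field has degree |S_3| = 6 over Q, so [K : Q] = 6.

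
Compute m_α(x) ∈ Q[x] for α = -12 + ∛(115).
m_α(x) = x^3 + 36x^2 + 432x + 1613

Set β = α + 12 = ∛(115), so β^3 = 115. Then (α + 12)^3 - 115 = 0, i.e. α is a root of g(x) = (x + 12)^3 - 115 = x^3 + 36x^2 + 432x + 1613. Since g(x) = h(x + 12) where h(x) = x^3 - 115, and h is irreducible over Q (because 115 is not a perfect cube, so h has no rational root, and a monic cubic with no rational root is irreducible), g is also irreducible (irreducibility is preserved under the substitution x → x + 12). Hence m_α(x) = x^3 + 36x^2 + 432x + 1613.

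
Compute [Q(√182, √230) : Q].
[Q(√182, √230) : Q] = 4

[Q(√182):Q] = 2 (min poly x^2 - 182, irreducible since 182 is squarefree > 1). For the top step, suppose √230 ∈ Q(√182), say √230 = c + d√182 with c, d ∈ Q. Squaring: 230 = c^2 + 182d^2 + 2cd√182. Since √182 ∉ Q this forces 2cd = 0. If d = 0 then √230 = c ∈ Q, contradicting 230 squarefree > 1. If c = 0 then 230 = 182d^2, so 182·230 = (182d)^2 is a perfect square in Q — but 182·230 = 41860 is not a perfect square (since 182 and 230 are distinct squarefree integers). Contradiction. Hence √230 ∉ Q(√182), so x^2 - 230 stays irreducible over Q(√182) and [Q(√182, √230) : Q(√182)] = 2. By the tower law, [Q(√182, √230) : Q] = 2 · 2 = 4.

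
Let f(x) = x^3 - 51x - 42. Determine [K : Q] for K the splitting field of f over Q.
[K : Q] = 6

By the rational root test, any rational root of the monic integer polynomial f(x) = x^3 - 51x - 42 must be an integer dividing the constant term -42, i.e. one of ±{1, 2, 3, 6, 7, 14, 21, 42}. Evaluating: f(1) = -92, f(-1) = 8, f(2) = -136, f(-2) = 52, f(3) = -168, f(-3) = 84, f(6) = -132, f(-6) = 48, f(7) = -56, f(-7) = -28, f(14) = 1988, f(-14) = -2072, f(21) = 8148, f(-21) = -8232, f(42) = 71904, f(-42) = -71988; none is 0, so f has no rational root and is therefore irreducible over Q (a cubic with no linear factor over a field is irreducible). For an irreducible cubic, the Galois group is A_3 or S_3 according as the discriminant disc(f) = -4a^3 - 27b^2 = -4·(-51)^3 - 27·(-42)^2 = 482976 is or is not a square in Q. Here disc(f) = 482976 is not a perfect square in Q, so the Galois group of f over Q is not contained in A_3 and must be all of S_3. The splitting field has degree |S_3| = 6 over Q, so [K : Q] = 6.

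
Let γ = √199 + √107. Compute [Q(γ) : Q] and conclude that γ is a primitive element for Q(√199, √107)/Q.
[Q(γ) : Q] = 4 (equivalently, Q(γ) = Q(√199, √107))

Obviously Q(γ) ⊆ Q(√199, √107), and [Q(√199, √107):Q] = 4 (since 199, 107 are distinct squarefree integers > 1 with 21293 not a perfect square). To show equality we compute the minimal polynomial of γ. From γ = √199 + √107: γ^2 = 199 + 2√(21293) + 107 = 306 + 2√(21293), so γ^2 - 306 = 2√(21293); squaring, (γ^2 - 306)^2 = 4·21293, i.e. γ^4 - 612γ^2 + 93636 - 85172 = 0, i.e. γ^4 - 612γ^2 + 8464 = 0. So γ is a root of x^4 - 612x^2 + 8464. This polynomial is irreducible over Q: it has no rational root (each ±√199 ± √107 is irrational), and any factorization into two quadratics over Q would force √(21293) ∈ Q (pairing opposite roots) or √199, √107 ∈ Q (other pairings), all impossible. Hence [Q(γ):Q] = 4 = [Q(√199, √107):Q], so Q(γ) = Q(√199, √107).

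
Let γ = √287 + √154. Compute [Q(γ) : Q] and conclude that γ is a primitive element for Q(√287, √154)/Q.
[Q(γ) : Q] = 4 (equivalently, Q(γ) = Q(√287, √154))

Obviously Q(γ) ⊆ Q(√287, √154), and [Q(√287, √154):Q] = 4 (since 287, 154 are distinct squarefree integers > 1 with 44198 not a perfect square). To show equality we compute the minimal polynomial of γ. From γ = √287 + √154: γ^2 = 287 + 2√(44198) + 154 = 441 + 2√(44198), so γ^2 - 441 = 2√(44198); squaring, (γ^2 - 441)^2 = 4·44198, i.e. γ^4 - 882γ^2 + 194481 - 176792 = 0, i.e. γ^4 - 882γ^2 + 17689 = 0. So γ is a root of x^4 - 882x^2 + 17689. This polynomial is irreducible over Q: it has no rational root (each ±√287 ± √154 is irrational), and any factorization into two quadratics over Q would force √(44198) ∈ Q (pairing opposite roots) or √287, √154 ∈ Q (other pairings), all impossible. Hence [Q(γ):Q] = 4 = [Q(√287, √154):Q], so Q(γ) = Q(√287, √154).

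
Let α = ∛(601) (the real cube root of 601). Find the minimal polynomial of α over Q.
m_α(x) = x^3 - 601

α satisfies α^3 = 601, so x^3 - 601 annihilates α. By the rational root test, a rational root p/q (in lowest terms) of x^3 - 601 would satisfy p^3 = 601 q^3, forcing q = 1 and p^3 = 601; but 601 is not a perfect cube, contradiction. A monic cubic over Q with no rational root is irreducible (any nontrivial factorization would include a linear factor). Hence x^3 - 601 is the minimal polynomial of α, and in particular [Q(α):Q] = 3.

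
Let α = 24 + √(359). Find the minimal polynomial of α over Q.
m_α(x) = x^2 - 48x + 217

From α - 24 = √(359), squaring gives (α - 24)^2 = 359, i.e. α^2 - 48α + 576 = 359, so α^2 - 48α + 217 = 0. The discriminant of x^2 - 48x + 217 is (-48)^2 - 4·(217) = 2304 - 868 = 1436, and 4·(359) is not a perfect square in Q since 359 is squarefree and ≠ 1. Hence x^2 - 48x + 217 is irreducible over Q and is the minimal polynomial of α.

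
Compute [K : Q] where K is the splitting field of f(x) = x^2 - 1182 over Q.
[K : Q] = 2

f(x) = x^2 - 1182 factors as (x - √1182)(x + √1182). The splitting field is K = Q(√1182). Since 1182 is squarefree and > 1, it is not a perfect square, so x^2 - 1182 is irreducible over Q and [Q(√1182) : Q] = 2. Hence [K : Q] = 2.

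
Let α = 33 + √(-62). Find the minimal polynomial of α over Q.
m_α(x) = x^2 - 66x + 1151

From α - 33 = √(-62), squaring gives (α - 33)^2 = -62, i.e. α^2 - 66α + 1089 = -62, so α^2 - 66α + 1151 = 0. The discriminant of x^2 - 66x + 1151 is (-66)^2 - 4·(1151) = 4356 - 4604 = -248, and 4·(-62) is not a perfect square in Q since -62 is squarefree and ≠ 1. Hence x^2 - 66x + 1151 is irreducible over Q and is the minimal polynomial of α.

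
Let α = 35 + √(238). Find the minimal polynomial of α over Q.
m_α(x) = x^2 - 70x + 987

From α - 35 = √(238), squaring gives (α - 35)^2 = 238, i.e. α^2 - 70α + 1225 = 238, so α^2 - 70α + 987 = 0. The discriminant of x^2 - 70x + 987 is (-70)^2 - 4·(987) = 4900 - 3948 = 952, and 4·(238) is not a perfect square in Q since 238 is squarefree and ≠ 1. Hence x^2 - 70x + 987 is irreducible over Q and is the minimal polynomial of α.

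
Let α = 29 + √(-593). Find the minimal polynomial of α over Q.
m_α(x) = x^2 - 58x + 1434

From α - 29 = √(-593), squaring gives (α - 29)^2 = -593, i.e. α^2 - 58α + 841 = -593, so α^2 - 58α + 1434 = 0. The discriminant of x^2 - 58x + 1434 is (-58)^2 - 4·(1434) = 3364 - 5736 = -2372, and 4·(-593) is not a perfect square in Q since -593 is squarefree and ≠ 1. Hence x^2 - 58x + 1434 is irreducible over Q and is the minimal polynomial of α.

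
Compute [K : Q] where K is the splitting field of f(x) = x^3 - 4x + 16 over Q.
[K : Q] = 6

By the rational root test, any rational root of the monic integer polynomial f(x) = x^3 - 4x + 16 must be an integer dividing the constant term 16, i.e. one of ±{1, 2, 4, 8, 16}. Evaluating: f(1) = 13, f(-1) = 19, f(2) = 16, f(-2) = 16, f(4) = 64, f(-4) = -32, f(8) = 496, f(-8) = -464, f(16) = 4048, f(-16) = -4016; none is 0, so f has no rational root and is therefore irreducible over Q (a cubic with no linear factor over a field is irreducible). For an irreducible cubic, the Galois group is A_3 or S_3 according as the discriminant disc(f) = -4a^3 - 27b^2 = -4·(-4)^3 - 27·(16)^2 = -6656 is or is not a square in Q. Here disc(f) = -6656 is not a perfect square in Q, so the Galois group of f over Q is not contained in A_3 and must be all of S_3. The splitting field has degree |S_3| = 6 over Q, so [K : Q] = 6.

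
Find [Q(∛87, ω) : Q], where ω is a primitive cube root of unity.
[Q(∛87, ω) : Q] = 6

[Q(∛87):Q] = 3 (min poly x^3 - 87, irreducible since 87 is not a perfect cube). [Q(ω):Q] = 2 (min poly x^2 + x + 1). Since Q(∛87) ⊂ R and ω ∉ R, we have ω ∉ Q(∛87), so x^2 + x + 1 remains irreducible over Q(∛87) and [Q(∛87, ω) : Q(∛87)] = 2. By the tower law, [Q(∛87, ω) : Q] = 3 · 2 = 6. (In fact Q(∛87, ω) is the splitting field of x^3 - 87 over Q.)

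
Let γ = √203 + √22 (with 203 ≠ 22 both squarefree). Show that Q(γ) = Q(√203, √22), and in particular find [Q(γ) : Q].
[Q(γ) : Q] = 4 (equivalently, Q(γ) = Q(√203, √22))

Obviously Q(γ) ⊆ Q(√203, √22), and [Q(√203, √22):Q] = 4 (since 203, 22 are distinct squarefree integers > 1 with 4466 not a perfect square). To show equality we compute the minimal polynomial of γ. From γ = √203 + √22: γ^2 = 203 + 2√(4466) + 22 = 225 + 2√(4466), so γ^2 - 225 = 2√(4466); squaring, (γ^2 - 225)^2 = 4·4466, i.e. γ^4 - 450γ^2 + 50625 - 17864 = 0, i.e. γ^4 - 450γ^2 + 32761 = 0. So γ is a root of x^4 - 450x^2 + 32761. This polynomial is irreducible over Q: it has no rational root (each ±√203 ± √22 is irrational), and any factorization into two quadratics over Q would force √(4466) ∈ Q (pairing opposite roots) or √203, √22 ∈ Q (other pairings), all impossible. Hence [Q(γ):Q] = 4 = [Q(√203, √22):Q], so Q(γ) = Q(√203, √22).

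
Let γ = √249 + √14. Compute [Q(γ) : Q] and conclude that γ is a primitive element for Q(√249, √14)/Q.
[Q(γ) : Q] = 4 (equivalently, Q(γ) = Q(√249, √14))

Obviously Q(γ) ⊆ Q(√249, √14), and [Q(√249, √14):Q] = 4 (since 249, 14 are distinct squarefree integers > 1 with 3486 not a perfect square). To show equality we compute the minimal polynomial of γ. From γ = √249 + √14: γ^2 = 249 + 2√(3486) + 14 = 263 + 2√(3486), so γ^2 - 263 = 2√(3486); squaring, (γ^2 - 263)^2 = 4·3486, i.e. γ^4 - 526γ^2 + 69169 - 13944 = 0, i.e. γ^4 - 526γ^2 + 55225 = 0. So γ is a root of x^4 - 526x^2 + 55225. This polynomial is irreducible over Q: it has no rational root (each ±√249 ± √14 is irrational), and any factorization into two quadratics over Q would force √(3486) ∈ Q (pairing opposite roots) or √249, √14 ∈ Q (other pairings), all impossible. Hence [Q(γ):Q] = 4 = [Q(√249, √14):Q], so Q(γ) = Q(√249, √14).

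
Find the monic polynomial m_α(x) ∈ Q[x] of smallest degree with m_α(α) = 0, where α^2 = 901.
m_α(x) = x^2 - 901

α satisfies α^2 - 901 = 0, so x^2 - 901 annihilates α. Since d = 901 is squarefree and ≠ 1, it is not a perfect square in Q, so x^2 - 901 has no rational root and is therefore irreducible over Q (a degree-2 polynomial over a field is irreducible iff it has no root). Hence m_α(x) = x^2 - 901.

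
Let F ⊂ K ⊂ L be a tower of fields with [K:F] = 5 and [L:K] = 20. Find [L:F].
[L:F] = 100

The tower law says that for any tower of field extensions F ⊂ K ⊂ L with finite degrees, [L:F] = [L:K] · [K:F]. Here this gives [L:F] = 20 · 5 = 100.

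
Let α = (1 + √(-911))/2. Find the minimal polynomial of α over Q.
m_α(x) = x^2 - x + 228

From 2α - 1 = √(-911), squaring gives (2α - 1)^2 = -911, i.e. 4α^2 - 4α + 1 = -911, so α^2 - α + (1 + 911)/4 = 0. Since -911 ≡ 1 (mod 4), (1 + 911)/4 = 228 ∈ Z. The polynomial x^2 - x + 228 has discriminant 1 - 4·(228) = -911, which is not a perfect square in Q (d = -911 is squarefree and ≠ 1), so x^2 - x + 228 is irreducible over Q. It is the minimal polynomial of α.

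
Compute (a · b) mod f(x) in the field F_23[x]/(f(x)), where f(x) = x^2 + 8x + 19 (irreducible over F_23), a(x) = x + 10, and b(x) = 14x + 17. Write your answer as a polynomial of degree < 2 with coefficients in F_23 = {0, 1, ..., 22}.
a · b ≡ 22x + 19 (mod f(x))

Multiply in F_23[x]: a(x)·b(x) = (x + 10)·(14x + 17) = 14x^2 + 19x + 9. This has degree ≥ 2, so divide by f(x) over F_23: 14x^2 + 19x + 9 = (14)·(x^2 + 8x + 19) + (22x + 19). Hence a·b ≡ 22x + 19 (mod f). (F_23[x]/(f) is a field with 23^2 = 529 elements since f is irreducible of degree 2.)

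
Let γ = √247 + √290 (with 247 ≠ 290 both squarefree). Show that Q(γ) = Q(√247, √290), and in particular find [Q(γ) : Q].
[Q(γ) : Q] = 4 (equivalently, Q(γ) = Q(√247, √290))

Obviously Q(γ) ⊆ Q(√247, √290), and [Q(√247, √290):Q] = 4 (since 247, 290 are distinct squarefree integers > 1 with 71630 not a perfect square). To show equality we compute the minimal polynomial of γ. From γ = √247 + √290: γ^2 = 247 + 2√(71630) + 290 = 537 + 2√(71630), so γ^2 - 537 = 2√(71630); squaring, (γ^2 - 537)^2 = 4·71630, i.e. γ^4 - 1074γ^2 + 288369 - 286520 = 0, i.e. γ^4 - 1074γ^2 + 1849 = 0. So γ is a root of x^4 - 1074x^2 + 1849. This polynomial is irreducible over Q: it has no rational root (each ±√247 ± √290 is irrational), and any factorization into two quadratics over Q would force √(71630) ∈ Q (pairing opposite roots) or √247, √290 ∈ Q (other pairings), all impossible. Hence [Q(γ):Q] = 4 = [Q(√247, √290):Q], so Q(γ) = Q(√247, √290).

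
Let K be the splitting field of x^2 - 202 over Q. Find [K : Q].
[K : Q] = 2

f(x) = x^2 - 202 factors as (x - √202)(x + √202). The splitting field is K = Q(√202). Since 202 is squarefree and > 1, it is not a perfect square, so x^2 - 202 is irreducible over Q and [Q(√202) : Q] = 2. Hence [K : Q] = 2.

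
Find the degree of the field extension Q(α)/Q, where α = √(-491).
[Q(α):Q] = 2

[Q(α):Q] equals the degree of the minimal polynomial of α. Here α^2 = -491 and x^2 + 491 is irreducible (d = -491 is squarefree, ≠ 1, hence not a square), so deg(m_α) = 2. Thus [Q(α):Q] = 2.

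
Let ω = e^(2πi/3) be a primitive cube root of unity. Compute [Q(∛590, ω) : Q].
[Q(∛590, ω) : Q] = 6

[Q(∛590):Q] = 3 (min poly x^3 - 590, irreducible since 590 is not a perfect cube). [Q(ω):Q] = 2 (min poly x^2 + x + 1). Since Q(∛590) ⊂ R and ω ∉ R, we have ω ∉ Q(∛590), so x^2 + x + 1 remains irreducible over Q(∛590) and [Q(∛590, ω) : Q(∛590)] = 2. By the tower law, [Q(∛590, ω) : Q] = 3 · 2 = 6. (In fact Q(∛590, ω) is the splitting field of x^3 - 590 over Q.)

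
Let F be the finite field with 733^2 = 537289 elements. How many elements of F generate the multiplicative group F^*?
There are φ(537288) = 175680 primitive elements

F_q^* is cyclic of order q - 1 = 537288. A cyclic group of order m has exactly φ(m) generators. Here m = 537288 = 2^3 · 3 · 61 · 367, so the number of primitive elements is φ(537288) = 175680.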